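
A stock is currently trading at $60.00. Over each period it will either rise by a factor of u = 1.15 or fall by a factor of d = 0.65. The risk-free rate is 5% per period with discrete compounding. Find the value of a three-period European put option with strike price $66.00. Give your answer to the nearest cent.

Risk-neutral probability p = (1 + 0.05 − 0.65)/(1.15 − 0.65) = 0.4000/0.5000 = 0.8000
Terminal stock prices: S_uuu = 91.25, S_uud = 51.58, S_udd = 29.15, S_ddd = 16.48
Terminal payoffs (K − S): max(-25.25, 0) = 0, max(14.42, 0) = 14.42, max(36.85, 0) = 36.85, max(49.52, 0) = 49.52
Node uu (S = 79.35): V_uu = 1/1.05·[0.8000·0.0000 + 0.2000·14.4225] = 2.7471
Node ud (S = 44.85): V_ud = 1/1.05·[0.8000·14.4225 + 0.2000·36.8475] = 18.0071
Node dd (S = 25.35): V_dd = 1/1.05·[0.8000·36.8475 + 0.2000·49.5225] = 37.5071
Node u (S = 69): V_u = 1/1.05·[0.8000·2.7471 + 0.2000·18.0071] = 5.5230
Node d (S = 39): V_d = 1/1.05·[0.8000·18.0071 + 0.2000·37.5071] = 20.8639
Node 0 (S = 60): V_0 = 1/1.05·[0.8000·5.5230 + 0.2000·20.8639] = 8.1821

$8.18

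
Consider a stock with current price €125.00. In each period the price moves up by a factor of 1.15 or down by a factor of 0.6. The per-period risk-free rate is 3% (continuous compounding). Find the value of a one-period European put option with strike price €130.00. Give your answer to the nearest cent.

Risk-neutral probability p = (e^0.03 − 0.6)/(1.15 − 0.6) = 0.4305/0.5500 = 0.7826
Terminal stock prices: S_u = 143.8, S_d = 75
Terminal payoffs (K − S): max(-13.75, 0) = 0, max(55, 0) = 55
Node 0 (S = 125): V_0 = e^(−0.03)·[0.7826·0.0000 + 0.2174·55.0000] = 11.6012

€11.60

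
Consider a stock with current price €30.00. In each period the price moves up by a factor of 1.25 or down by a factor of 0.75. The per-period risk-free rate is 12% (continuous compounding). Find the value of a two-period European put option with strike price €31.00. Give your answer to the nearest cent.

€1.50

Risk-neutral probability p = (e^0.12 − 0.75)/(1.25 − 0.75) = 0.3775/0.5000 = 0.7550
Terminal stock prices: S_uu = 46.88, S_ud = 28.12, S_dd = 16.88
Terminal payoffs (K − S): max(-15.88, 0) = 0, max(2.875, 0) = 2.875, max(14.12, 0) = 14.12
Node u (S = 37.5): V_u = e^(−0.12)·[0.7550·0.0000 + 0.2450·2.8750] = 0.6247
Node d (S = 22.5): V_d = e^(−0.12)·[0.7550·2.8750 + 0.2450·14.1250] = 4.9945
Node 0 (S = 30): V_0 = e^(−0.12)·[0.7550·0.6247 + 0.2450·4.9945] = 1.5037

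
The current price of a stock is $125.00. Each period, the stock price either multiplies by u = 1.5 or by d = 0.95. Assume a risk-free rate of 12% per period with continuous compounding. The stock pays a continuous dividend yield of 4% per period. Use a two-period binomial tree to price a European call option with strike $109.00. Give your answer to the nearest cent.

Per-period risk-free factor R = e^0.12 = 1.1275; dividend-adjusted growth = e^(0.12−0.04) = 1.0833.
Risk-neutral probability p = (1.0833 − 0.95)/(1.5 − 0.95) = 0.1333/0.5500 = 0.2423
Terminal stock prices: S_uu = 281.2, S_ud = 178.1, S_dd = 112.8
Terminal payoffs (S − K): max(172.2, 0) = 172.2, max(69.12, 0) = 69.12, max(3.812, 0) = 3.812
Node u (S = 187.5): V_u = e^(−0.12)·[0.2423·172.2500 + 0.7577·69.1250] = 83.4737
Node d (S = 118.8): V_d = e^(−0.12)·[0.2423·69.1250 + 0.7577·3.8125] = 17.4194
Node 0 (S = 125): V_0 = e^(−0.12)·[0.2423·83.4737 + 0.7577·17.4194] = 29.6471

$29.65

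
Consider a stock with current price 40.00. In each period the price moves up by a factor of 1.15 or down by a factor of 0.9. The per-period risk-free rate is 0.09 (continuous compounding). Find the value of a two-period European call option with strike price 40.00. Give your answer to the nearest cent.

6.91

Risk-neutral probability p = (e^0.09 − 0.9)/(1.15 − 0.9) = 0.1942/0.2500 = 0.7767
Terminal stock prices: S_uu = 52.9, S_ud = 41.4, S_dd = 32.4
Terminal payoffs (S − K): max(12.9, 0) = 12.9, max(1.4, 0) = 1.4, max(-7.6, 0) = 0
Node u (S = 46): V_u = e^(−0.09)·[0.7767·12.9000 + 0.2233·1.4000] = 9.4428
Node d (S = 36): V_d = e^(−0.09)·[0.7767·1.4000 + 0.2233·0.0000] = 0.9938
Node 0 (S = 40): V_0 = e^(−0.09)·[0.7767·9.4428 + 0.2233·0.9938] = 6.9057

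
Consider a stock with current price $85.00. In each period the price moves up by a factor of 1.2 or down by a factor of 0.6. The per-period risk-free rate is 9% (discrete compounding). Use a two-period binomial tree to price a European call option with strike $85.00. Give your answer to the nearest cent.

$20.99

Risk-neutral probability p = (1 + 0.09 − 0.6)/(1.2 − 0.6) = 0.4900/0.6000 = 0.8167
Terminal stock prices: S_uu = 122.4, S_ud = 61.2, S_dd = 30.6
Terminal payoffs (S − K): max(37.4, 0) = 37.4, max(-23.8, 0) = 0, max(-54.4, 0) = 0
Node u (S = 102): V_u = 1/1.09·[0.8167·37.4000 + 0.1833·0.0000] = 28.0214
Node d (S = 51): V_d = 1/1.09·[0.8167·0.0000 + 0.1833·0.0000] = 0.0000
Node 0 (S = 85): V_0 = 1/1.09·[0.8167·28.0214 + 0.1833·0.0000] = 20.9946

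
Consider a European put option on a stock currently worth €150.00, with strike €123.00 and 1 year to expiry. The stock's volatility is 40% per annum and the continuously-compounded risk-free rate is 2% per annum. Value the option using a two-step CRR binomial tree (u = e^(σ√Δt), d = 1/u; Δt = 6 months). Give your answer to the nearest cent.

CRR parameters: u = e^(σ√Δt) = e^(0.4·√0.5) = 1.3269, d = 1/u = 0.7536
Per-period rate: rΔt = 0.02·0.5 = 0.01, so R = e^0.01 = 1.0101
Risk-neutral probability p = (e^0.01 − 0.7536)/(1.3269 − 0.7536) = 0.2564/0.5733 = 0.4473
Terminal stock prices: S_uu = 264.1, S_ud = 150, S_dd = 85.2
Terminal payoffs (K − S): max(-141.1, 0) = 0, max(-27, 0) = 0, max(37.8, 0) = 37.8
Node u (S = 199): V_u = e^(−0.01)·[0.4473·0.0000 + 0.5527·0.0000] = 0.0000
Node d (S = 113): V_d = e^(−0.01)·[0.4473·0.0000 + 0.5527·37.8044] = 20.6870
Node 0 (S = 150): V_0 = e^(−0.01)·[0.4473·0.0000 + 0.5527·20.6870] = 11.3202

€11.32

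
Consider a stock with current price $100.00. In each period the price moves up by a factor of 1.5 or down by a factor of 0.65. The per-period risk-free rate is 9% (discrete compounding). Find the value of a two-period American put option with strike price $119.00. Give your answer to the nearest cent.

Risk-neutral probability p = (1 + 0.09 − 0.65)/(1.5 − 0.65) = 0.4400/0.8500 = 0.5176
Terminal stock prices: S_uu = 225, S_ud = 97.5, S_dd = 42.25
Terminal payoffs (K − S): max(-106, 0) = 0, max(21.5, 0) = 21.5, max(76.75, 0) = 76.75
Node u (S = 150): continuation = 1/1.09·[0.5176·0.0000 + 0.4824·21.5000] = 9.5143; exercise value = 0.0000 ≤ continuation, so V_u = 9.5143
Node d (S = 65): continuation = 1/1.09·[0.5176·21.5000 + 0.4824·76.7500] = 44.1743; exercise value = 54.0000 > continuation, so V_d = 54.0000 (exercise)
Node 0 (S = 100): continuation = 1/1.09·[0.5176·9.5143 + 0.4824·54.0000] = 28.4148; exercise value = 19.0000 ≤ continuation, so V_0 = 28.4148

$28.41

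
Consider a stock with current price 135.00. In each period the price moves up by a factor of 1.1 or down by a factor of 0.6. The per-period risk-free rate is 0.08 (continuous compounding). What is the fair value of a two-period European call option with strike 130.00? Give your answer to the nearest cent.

Risk-neutral probability p = (e^0.08 − 0.6)/(1.1 − 0.6) = 0.4833/0.5000 = 0.9666
Terminal stock prices: S_uu = 163.4, S_ud = 89.1, S_dd = 48.6
Terminal payoffs (S − K): max(33.35, 0) = 33.35, max(-40.9, 0) = 0, max(-81.4, 0) = 0
Node u (S = 148.5): V_u = e^(−0.08)·[0.9666·33.3500 + 0.0334·0.0000] = 29.7569
Node d (S = 81): V_d = e^(−0.08)·[0.9666·0.0000 + 0.0334·0.0000] = 0.0000
Node 0 (S = 135): V_0 = e^(−0.08)·[0.9666·29.7569 + 0.0334·0.0000] = 26.5509

26.55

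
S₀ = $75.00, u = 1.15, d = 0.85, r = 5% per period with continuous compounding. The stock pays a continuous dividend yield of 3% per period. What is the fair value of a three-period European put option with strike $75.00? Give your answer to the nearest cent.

Per-period risk-free factor R = e^0.05 = 1.0513; dividend-adjusted growth = e^(0.05−0.03) = 1.0202.
Risk-neutral probability p = (1.0202 − 0.85)/(1.15 − 0.85) = 0.1702/0.3000 = 0.5673
Terminal stock prices: S_uuu = 114.1, S_uud = 84.31, S_udd = 62.32, S_ddd = 46.06
Terminal payoffs (K − S): max(-39.07, 0) = 0, max(-9.309, 0) = 0, max(12.68, 0) = 12.68, max(28.94, 0) = 28.94
Node uu (S = 99.19): V_uu = e^(−0.05)·[0.5673·0.0000 + 0.4327·0.0000] = 0.0000
Node ud (S = 73.31): V_ud = e^(−0.05)·[0.5673·0.0000 + 0.4327·12.6844] = 5.2204
Node dd (S = 54.19): V_dd = e^(−0.05)·[0.5673·12.6844 + 0.4327·28.9406] = 18.7562
Node u (S = 86.25): V_u = e^(−0.05)·[0.5673·0.0000 + 0.4327·5.2204] = 2.1485
Node d (S = 63.75): V_d = e^(−0.05)·[0.5673·5.2204 + 0.4327·18.7562] = 10.5366
Node 0 (S = 75): V_0 = e^(−0.05)·[0.5673·2.1485 + 0.4327·10.5366] = 5.4959

$5.50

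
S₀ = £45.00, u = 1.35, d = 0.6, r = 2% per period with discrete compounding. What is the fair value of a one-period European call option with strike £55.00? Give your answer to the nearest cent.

£3.16

Risk-neutral probability p = (1 + 0.02 − 0.6)/(1.35 − 0.6) = 0.4200/0.7500 = 0.5600
Terminal stock prices: S_u = 60.75, S_d = 27
Terminal payoffs (S − K): max(5.75, 0) = 5.75, max(-28, 0) = 0
Node 0 (S = 45): V_0 = 1/1.02·[0.5600·5.7500 + 0.4400·0.0000] = 3.1569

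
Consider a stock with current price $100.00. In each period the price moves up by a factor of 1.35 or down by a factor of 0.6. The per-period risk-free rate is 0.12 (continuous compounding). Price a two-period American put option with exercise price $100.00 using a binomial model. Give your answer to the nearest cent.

$13.64

Risk-neutral probability p = (e^0.12 − 0.6)/(1.35 − 0.6) = 0.5275/0.7500 = 0.7033
Terminal stock prices: S_uu = 182.3, S_ud = 81, S_dd = 36
Terminal payoffs (K − S): max(-82.25, 0) = 0, max(19, 0) = 19, max(64, 0) = 64
Node u (S = 135): continuation = e^(−0.12)·[0.7033·0.0000 + 0.2967·19.0000] = 4.9993; exercise value = 0.0000 ≤ continuation, so V_u = 4.9993
Node d (S = 60): continuation = e^(−0.12)·[0.7033·19.0000 + 0.2967·64.0000] = 28.6920; exercise value = 40.0000 > continuation, so V_d = 40.0000 (exercise)
Node 0 (S = 100): continuation = e^(−0.12)·[0.7033·4.9993 + 0.2967·40.0000] = 13.6435; exercise value = 0.0000 ≤ continuation, so V_0 = 13.6435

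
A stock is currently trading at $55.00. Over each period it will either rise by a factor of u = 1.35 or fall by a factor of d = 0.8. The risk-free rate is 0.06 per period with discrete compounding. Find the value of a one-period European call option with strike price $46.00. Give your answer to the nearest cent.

Risk-neutral probability p = (1 + 0.06 − 0.8)/(1.35 − 0.8) = 0.2600/0.5500 = 0.4727
Terminal stock prices: S_u = 74.25, S_d = 44
Terminal payoffs (S − K): max(28.25, 0) = 28.25, max(-2, 0) = 0
Node 0 (S = 55): V_0 = 1/1.06·[0.4727·28.2500 + 0.5273·0.0000] = 12.5986

$12.60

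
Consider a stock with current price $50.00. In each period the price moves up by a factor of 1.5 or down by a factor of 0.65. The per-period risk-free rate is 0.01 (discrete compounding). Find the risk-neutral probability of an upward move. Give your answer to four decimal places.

p = 0.4235

Risk-neutral probability p = (1 + 0.01 − 0.65)/(1.5 − 0.65) = 0.3600/0.8500 = 0.4235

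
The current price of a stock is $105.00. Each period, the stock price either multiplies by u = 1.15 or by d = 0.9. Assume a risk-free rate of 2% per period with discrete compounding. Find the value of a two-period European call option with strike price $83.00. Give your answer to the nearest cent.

Risk-neutral probability p = (1 + 0.02 − 0.9)/(1.15 − 0.9) = 0.1200/0.2500 = 0.4800
Terminal stock prices: S_uu = 138.9, S_ud = 108.7, S_dd = 85.05
Terminal payoffs (S − K): max(55.86, 0) = 55.86, max(25.67, 0) = 25.67, max(2.05, 0) = 2.05
Node u (S = 120.7): V_u = 1/1.02·[0.4800·55.8625 + 0.5200·25.6750] = 39.3775
Node d (S = 94.5): V_d = 1/1.02·[0.4800·25.6750 + 0.5200·2.0500] = 13.1275
Node 0 (S = 105): V_0 = 1/1.02·[0.4800·39.3775 + 0.5200·13.1275] = 25.2230

$25.22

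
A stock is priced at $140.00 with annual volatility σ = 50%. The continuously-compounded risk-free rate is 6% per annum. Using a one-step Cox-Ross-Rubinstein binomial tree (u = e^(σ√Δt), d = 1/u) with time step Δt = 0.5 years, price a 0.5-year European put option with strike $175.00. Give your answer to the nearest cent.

$40.58

CRR parameters: u = e^(σ√Δt) = e^(0.5·√0.5) = 1.4241, d = 1/u = 0.7022
Per-period rate: rΔt = 0.06·0.5 = 0.03, so R = e^0.03 = 1.0305
Risk-neutral probability p = (e^0.03 − 0.7022)/(1.4241 − 0.7022) = 0.3283/0.7219 = 0.4547
Terminal stock prices: S_u = 199.4, S_d = 98.31
Terminal payoffs (K − S): max(-24.38, 0) = 0, max(76.69, 0) = 76.69
Node 0 (S = 140): V_0 = e^(−0.03)·[0.4547·0.0000 + 0.5453·76.6936] = 40.5846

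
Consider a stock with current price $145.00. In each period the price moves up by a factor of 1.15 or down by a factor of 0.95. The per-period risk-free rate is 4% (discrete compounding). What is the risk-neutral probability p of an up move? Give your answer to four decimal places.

p = 0.4500

Risk-neutral probability p = (1 + 0.04 − 0.95)/(1.15 − 0.95) = 0.0900/0.2000 = 0.4500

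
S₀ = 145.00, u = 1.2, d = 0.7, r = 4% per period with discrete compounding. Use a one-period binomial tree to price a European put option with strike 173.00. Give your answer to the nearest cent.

Risk-neutral probability p = (1 + 0.04 − 0.7)/(1.2 − 0.7) = 0.3400/0.5000 = 0.6800
Terminal stock prices: S_u = 174, S_d = 101.5
Terminal payoffs (K − S): max(-1, 0) = 0, max(71.5, 0) = 71.5
Node 0 (S = 145): V_0 = 1/1.04·[0.6800·0.0000 + 0.3200·71.5000] = 22.0000

22.00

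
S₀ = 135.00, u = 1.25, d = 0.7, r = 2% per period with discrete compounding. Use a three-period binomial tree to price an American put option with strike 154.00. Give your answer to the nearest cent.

33.63

Risk-neutral probability p = (1 + 0.02 − 0.7)/(1.25 − 0.7) = 0.3200/0.5500 = 0.5818
Terminal stock prices: S_uuu = 263.7, S_uud = 147.7, S_udd = 82.69, S_ddd = 46.3
Terminal payoffs (K − S): max(-109.7, 0) = 0, max(6.344, 0) = 6.344, max(71.31, 0) = 71.31, max(107.7, 0) = 107.7
Node uu (S = 210.9): continuation = 1/1.02·[0.5818·0.0000 + 0.4182·6.3438] = 2.6008; exercise value = 0.0000 ≤ continuation, so V_uu = 2.6008
Node ud (S = 118.1): continuation = 1/1.02·[0.5818·6.3438 + 0.4182·71.3125] = 32.8554; exercise value = 35.8750 > continuation, so V_ud = 35.8750 (exercise)
Node dd (S = 66.15): continuation = 1/1.02·[0.5818·71.3125 + 0.4182·107.6950] = 84.8304; exercise value = 87.8500 > continuation, so V_dd = 87.8500 (exercise)
Node u (S = 168.8): continuation = 1/1.02·[0.5818·2.6008 + 0.4182·35.8750] = 16.1916; exercise value = 0.0000 ≤ continuation, so V_u = 16.1916
Node d (S = 94.5): continuation = 1/1.02·[0.5818·35.8750 + 0.4182·87.8500] = 56.4804; exercise value = 59.5000 > continuation, so V_d = 59.5000 (exercise)
Node 0 (S = 135): continuation = 1/1.02·[0.5818·16.1916 + 0.4182·59.5000] = 33.6298; exercise value = 19.0000 ≤ continuation, so V_0 = 33.6298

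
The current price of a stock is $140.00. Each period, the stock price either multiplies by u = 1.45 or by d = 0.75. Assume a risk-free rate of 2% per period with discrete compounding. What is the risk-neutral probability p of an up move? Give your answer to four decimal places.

Risk-neutral probability p = (1 + 0.02 − 0.75)/(1.45 − 0.75) = 0.2700/0.7000 = 0.3857

p = 0.3857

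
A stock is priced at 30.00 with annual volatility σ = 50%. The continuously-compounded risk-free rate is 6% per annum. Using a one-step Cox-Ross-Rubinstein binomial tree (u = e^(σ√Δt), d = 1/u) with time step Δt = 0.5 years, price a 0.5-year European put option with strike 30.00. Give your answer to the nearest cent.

CRR parameters: u = e^(σ√Δt) = e^(0.5·√0.5) = 1.4241, d = 1/u = 0.7022
Per-period rate: rΔt = 0.06·0.5 = 0.03, so R = e^0.03 = 1.0305
Risk-neutral probability p = (e^0.03 − 0.7022)/(1.4241 − 0.7022) = 0.3283/0.7219 = 0.4547
Terminal stock prices: S_u = 42.72, S_d = 21.07
Terminal payoffs (K − S): max(-12.72, 0) = 0, max(8.934, 0) = 8.934
Node 0 (S = 30): V_0 = e^(−0.03)·[0.4547·0.0000 + 0.5453·8.9343] = 4.7279

4.73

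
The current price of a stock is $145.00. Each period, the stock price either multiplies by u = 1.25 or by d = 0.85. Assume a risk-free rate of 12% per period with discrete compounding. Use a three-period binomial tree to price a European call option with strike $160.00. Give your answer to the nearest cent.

Risk-neutral probability p = (1 + 0.12 − 0.85)/(1.25 − 0.85) = 0.2700/0.4000 = 0.6750
Terminal stock prices: S_uuu = 283.2, S_uud = 192.6, S_udd = 131, S_ddd = 89.05
Terminal payoffs (S − K): max(123.2, 0) = 123.2, max(32.58, 0) = 32.58, max(-29.05, 0) = 0, max(-70.95, 0) = 0
Node uu (S = 226.6): V_uu = 1/1.12·[0.6750·123.2031 + 0.3250·32.5781] = 83.7054
Node ud (S = 154.1): V_ud = 1/1.12·[0.6750·32.5781 + 0.3250·0.0000] = 19.6341
Node dd (S = 104.8): V_dd = 1/1.12·[0.6750·0.0000 + 0.3250·0.0000] = 0.0000
Node u (S = 181.2): V_u = 1/1.12·[0.6750·83.7054 + 0.3250·19.6341] = 56.1448
Node d (S = 123.2): V_d = 1/1.12·[0.6750·19.6341 + 0.3250·0.0000] = 11.8331
Node 0 (S = 145): V_0 = 1/1.12·[0.6750·56.1448 + 0.3250·11.8331] = 37.2710

$37.27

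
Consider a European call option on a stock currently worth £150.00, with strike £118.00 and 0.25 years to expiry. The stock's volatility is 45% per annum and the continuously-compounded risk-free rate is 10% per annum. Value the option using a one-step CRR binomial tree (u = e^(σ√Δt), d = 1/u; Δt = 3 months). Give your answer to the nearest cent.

£34.91

CRR parameters: u = e^(σ√Δt) = e^(0.45·√0.25) = 1.2523, d = 1/u = 0.7985
Per-period rate: rΔt = 0.1·0.25 = 0.025, so R = e^0.025 = 1.0253
Risk-neutral probability p = (e^0.025 − 0.7985)/(1.2523 − 0.7985) = 0.2268/0.4538 = 0.4998
Terminal stock prices: S_u = 187.8, S_d = 119.8
Terminal payoffs (S − K): max(69.85, 0) = 69.85, max(1.777, 0) = 1.777
Node 0 (S = 150): V_0 = e^(−0.025)·[0.4998·69.8484 + 0.5002·1.7774] = 34.9134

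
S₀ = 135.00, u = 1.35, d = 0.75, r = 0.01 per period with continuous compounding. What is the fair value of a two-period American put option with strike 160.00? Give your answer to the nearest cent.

38.57

Risk-neutral probability p = (e^0.01 − 0.75)/(1.35 − 0.75) = 0.2601/0.6000 = 0.4334
Terminal stock prices: S_uu = 246, S_ud = 136.7, S_dd = 75.94
Terminal payoffs (K − S): max(-86.04, 0) = 0, max(23.31, 0) = 23.31, max(84.06, 0) = 84.06
Node u (S = 182.2): continuation = e^(−0.01)·[0.4334·0.0000 + 0.5666·23.3125] = 13.0770; exercise value = 0.0000 ≤ continuation, so V_u = 13.0770
Node d (S = 101.2): continuation = e^(−0.01)·[0.4334·23.3125 + 0.5666·84.0625] = 57.1580; exercise value = 58.7500 > continuation, so V_d = 58.7500 (exercise)
Node 0 (S = 135): continuation = e^(−0.01)·[0.4334·13.0770 + 0.5666·58.7500] = 38.5670; exercise value = 25.0000 ≤ continuation, so V_0 = 38.5670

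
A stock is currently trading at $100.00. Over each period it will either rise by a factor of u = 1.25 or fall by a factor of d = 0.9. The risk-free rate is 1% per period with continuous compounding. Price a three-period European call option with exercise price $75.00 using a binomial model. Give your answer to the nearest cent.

$27.87

Risk-neutral probability p = (e^0.01 − 0.9)/(1.25 − 0.9) = 0.1101/0.3500 = 0.3144
Terminal stock prices: S_uuu = 195.3, S_uud = 140.6, S_udd = 101.2, S_ddd = 72.9
Terminal payoffs (S − K): max(120.3, 0) = 120.3, max(65.62, 0) = 65.62, max(26.25, 0) = 26.25, max(-2.1, 0) = 0
Node uu (S = 156.2): V_uu = e^(−0.01)·[0.3144·120.3125 + 0.6856·65.6250] = 81.9963
Node ud (S = 112.5): V_ud = e^(−0.01)·[0.3144·65.6250 + 0.6856·26.2500] = 38.2463
Node dd (S = 81): V_dd = e^(−0.01)·[0.3144·26.2500 + 0.6856·0.0000] = 8.1716
Node u (S = 125): V_u = e^(−0.01)·[0.3144·81.9963 + 0.6856·38.2463] = 51.4851
Node d (S = 90): V_d = e^(−0.01)·[0.3144·38.2463 + 0.6856·8.1716] = 17.4526
Node 0 (S = 100): V_0 = e^(−0.01)·[0.3144·51.4851 + 0.6856·17.4526] = 27.8733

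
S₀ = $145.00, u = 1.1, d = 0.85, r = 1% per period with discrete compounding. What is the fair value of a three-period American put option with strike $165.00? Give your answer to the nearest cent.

Risk-neutral probability p = (1 + 0.01 − 0.85)/(1.1 − 0.85) = 0.1600/0.2500 = 0.6400
Terminal stock prices: S_uuu = 193, S_uud = 149.1, S_udd = 115.2, S_ddd = 89.05
Terminal payoffs (K − S): max(-28, 0) = 0, max(15.87, 0) = 15.87, max(49.76, 0) = 49.76, max(75.95, 0) = 75.95
Node uu (S = 175.5): continuation = 1/1.01·[0.6400·0.0000 + 0.3600·15.8675] = 5.6557; exercise value = 0.0000 ≤ continuation, so V_uu = 5.6557
Node ud (S = 135.6): continuation = 1/1.01·[0.6400·15.8675 + 0.3600·49.7613] = 27.7913; exercise value = 29.4250 > continuation, so V_ud = 29.4250 (exercise)
Node dd (S = 104.8): continuation = 1/1.01·[0.6400·49.7613 + 0.3600·75.9519] = 58.6038; exercise value = 60.2375 > continuation, so V_dd = 60.2375 (exercise)
Node u (S = 159.5): continuation = 1/1.01·[0.6400·5.6557 + 0.3600·29.4250] = 14.0720; exercise value = 5.5000 ≤ continuation, so V_u = 14.0720
Node d (S = 123.2): continuation = 1/1.01·[0.6400·29.4250 + 0.3600·60.2375] = 40.1163; exercise value = 41.7500 > continuation, so V_d = 41.7500 (exercise)
Node 0 (S = 145): continuation = 1/1.01·[0.6400·14.0720 + 0.3600·41.7500] = 23.7981; exercise value = 20.0000 ≤ continuation, so V_0 = 23.7981

$23.80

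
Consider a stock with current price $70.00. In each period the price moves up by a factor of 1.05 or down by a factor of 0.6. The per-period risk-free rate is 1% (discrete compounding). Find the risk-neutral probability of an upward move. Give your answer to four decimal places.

Risk-neutral probability p = (1 + 0.01 − 0.6)/(1.05 − 0.6) = 0.4100/0.4500 = 0.9111

p = 0.9111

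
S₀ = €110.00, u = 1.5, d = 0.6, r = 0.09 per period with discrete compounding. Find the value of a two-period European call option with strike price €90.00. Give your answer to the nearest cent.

€43.05

Risk-neutral probability p = (1 + 0.09 − 0.6)/(1.5 − 0.6) = 0.4900/0.9000 = 0.5444
Terminal stock prices: S_uu = 247.5, S_ud = 99, S_dd = 39.6
Terminal payoffs (S − K): max(157.5, 0) = 157.5, max(9, 0) = 9, max(-50.4, 0) = 0
Node u (S = 165): V_u = 1/1.09·[0.5444·157.5000 + 0.4556·9.0000] = 82.4312
Node d (S = 66): V_d = 1/1.09·[0.5444·9.0000 + 0.4556·0.0000] = 4.4954
Node 0 (S = 110): V_0 = 1/1.09·[0.5444·82.4312 + 0.4556·4.4954] = 43.0524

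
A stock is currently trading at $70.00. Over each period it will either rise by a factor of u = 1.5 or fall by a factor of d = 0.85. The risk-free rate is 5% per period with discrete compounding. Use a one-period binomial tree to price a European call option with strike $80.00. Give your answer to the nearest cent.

$7.33

Risk-neutral probability p = (1 + 0.05 − 0.85)/(1.5 − 0.85) = 0.2000/0.6500 = 0.3077
Terminal stock prices: S_u = 105, S_d = 59.5
Terminal payoffs (S − K): max(25, 0) = 25, max(-20.5, 0) = 0
Node 0 (S = 70): V_0 = 1/1.05·[0.3077·25.0000 + 0.6923·0.0000] = 7.3260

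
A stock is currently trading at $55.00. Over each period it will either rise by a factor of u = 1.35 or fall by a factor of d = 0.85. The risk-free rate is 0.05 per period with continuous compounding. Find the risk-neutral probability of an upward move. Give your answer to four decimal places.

p = 0.4025

Risk-neutral probability p = (e^0.05 − 0.85)/(1.35 − 0.85) = 0.2013/0.5000 = 0.4025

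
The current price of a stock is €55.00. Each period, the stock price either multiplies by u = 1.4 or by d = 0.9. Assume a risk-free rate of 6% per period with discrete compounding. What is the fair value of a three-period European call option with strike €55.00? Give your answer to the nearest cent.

Risk-neutral probability p = (1 + 0.06 − 0.9)/(1.4 − 0.9) = 0.1600/0.5000 = 0.3200
Terminal stock prices: S_uuu = 150.9, S_uud = 97.02, S_udd = 62.37, S_ddd = 40.1
Terminal payoffs (S − K): max(95.92, 0) = 95.92, max(42.02, 0) = 42.02, max(7.37, 0) = 7.37, max(-14.9, 0) = 0
Node uu (S = 107.8): V_uu = 1/1.06·[0.3200·95.9200 + 0.6800·42.0200] = 55.9132
Node ud (S = 69.3): V_ud = 1/1.06·[0.3200·42.0200 + 0.6800·7.3700] = 17.4132
Node dd (S = 44.55): V_dd = 1/1.06·[0.3200·7.3700 + 0.6800·0.0000] = 2.2249
Node u (S = 77): V_u = 1/1.06·[0.3200·55.9132 + 0.6800·17.4132] = 28.0502
Node d (S = 49.5): V_d = 1/1.06·[0.3200·17.4132 + 0.6800·2.2249] = 6.6841
Node 0 (S = 55): V_0 = 1/1.06·[0.3200·28.0502 + 0.6800·6.6841] = 12.7559

€12.76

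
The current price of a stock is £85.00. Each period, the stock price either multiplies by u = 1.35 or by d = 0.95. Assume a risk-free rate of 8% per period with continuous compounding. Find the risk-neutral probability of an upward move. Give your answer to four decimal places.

Risk-neutral probability p = (e^0.08 − 0.95)/(1.35 − 0.95) = 0.1333/0.4000 = 0.3332

p = 0.3332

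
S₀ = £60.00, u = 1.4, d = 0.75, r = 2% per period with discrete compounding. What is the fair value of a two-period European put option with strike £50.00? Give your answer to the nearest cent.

Risk-neutral probability p = (1 + 0.02 − 0.75)/(1.4 − 0.75) = 0.2700/0.6500 = 0.4154
Terminal stock prices: S_uu = 117.6, S_ud = 63, S_dd = 33.75
Terminal payoffs (K − S): max(-67.6, 0) = 0, max(-13, 0) = 0, max(16.25, 0) = 16.25
Node u (S = 84): V_u = 1/1.02·[0.4154·0.0000 + 0.5846·0.0000] = 0.0000
Node d (S = 45): V_d = 1/1.02·[0.4154·0.0000 + 0.5846·16.2500] = 9.3137
Node 0 (S = 60): V_0 = 1/1.02·[0.4154·0.0000 + 0.5846·9.3137] = 5.3382

£5.34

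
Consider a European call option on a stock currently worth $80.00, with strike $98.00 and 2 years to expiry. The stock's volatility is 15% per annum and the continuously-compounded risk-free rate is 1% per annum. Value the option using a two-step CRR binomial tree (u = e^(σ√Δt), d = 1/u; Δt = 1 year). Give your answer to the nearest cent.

CRR parameters: u = e^(σ√Δt) = e^(0.15·√1) = 1.1618, d = 1/u = 0.8607
Per-period rate: rΔt = 0.01·1 = 0.01, so R = e^0.01 = 1.0101
Risk-neutral probability p = (e^0.01 − 0.8607)/(1.1618 − 0.8607) = 0.1493/0.3011 = 0.4959
Terminal stock prices: S_uu = 108, S_ud = 80, S_dd = 59.27
Terminal payoffs (S − K): max(9.989, 0) = 9.989, max(-18, 0) = 0, max(-38.73, 0) = 0
Node u (S = 92.95): V_u = e^(−0.01)·[0.4959·9.9887 + 0.5041·0.0000] = 4.9046
Node d (S = 68.86): V_d = e^(−0.01)·[0.4959·0.0000 + 0.5041·0.0000] = 0.0000
Node 0 (S = 80): V_0 = e^(−0.01)·[0.4959·4.9046 + 0.5041·0.0000] = 2.4082

$2.41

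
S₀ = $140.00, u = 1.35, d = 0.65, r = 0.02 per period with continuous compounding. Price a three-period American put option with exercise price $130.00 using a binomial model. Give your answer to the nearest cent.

Risk-neutral probability p = (e^0.02 − 0.65)/(1.35 − 0.65) = 0.3702/0.7000 = 0.5289
Terminal stock prices: S_uuu = 344.5, S_uud = 165.8, S_udd = 79.85, S_ddd = 38.45
Terminal payoffs (K − S): max(-214.5, 0) = 0, max(-35.85, 0) = 0, max(50.15, 0) = 50.15, max(91.55, 0) = 91.55
Node uu (S = 255.2): continuation = e^(−0.02)·[0.5289·0.0000 + 0.4711·0.0000] = 0.0000; exercise value = 0.0000 ≤ continuation, so V_uu = 0.0000
Node ud (S = 122.9): continuation = e^(−0.02)·[0.5289·0.0000 + 0.4711·50.1475] = 23.1587; exercise value = 7.1500 ≤ continuation, so V_ud = 23.1587
Node dd (S = 59.15): continuation = e^(−0.02)·[0.5289·50.1475 + 0.4711·91.5525] = 68.2758; exercise value = 70.8500 > continuation, so V_dd = 70.8500 (exercise)
Node u (S = 189): continuation = e^(−0.02)·[0.5289·0.0000 + 0.4711·23.1587] = 10.6950; exercise value = 0.0000 ≤ continuation, so V_u = 10.6950
Node d (S = 91): continuation = e^(−0.02)·[0.5289·23.1587 + 0.4711·70.8500] = 44.7245; exercise value = 39.0000 ≤ continuation, so V_d = 44.7245
Node 0 (S = 140): continuation = e^(−0.02)·[0.5289·10.6950 + 0.4711·44.7245] = 26.1984; exercise value = 0.0000 ≤ continuation, so V_0 = 26.1984

$26.20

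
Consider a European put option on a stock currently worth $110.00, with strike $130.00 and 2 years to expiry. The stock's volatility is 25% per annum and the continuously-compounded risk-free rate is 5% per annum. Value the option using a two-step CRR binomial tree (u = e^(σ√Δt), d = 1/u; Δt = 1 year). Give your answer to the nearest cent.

$21.15

CRR parameters: u = e^(σ√Δt) = e^(0.25·√1) = 1.2840, d = 1/u = 0.7788
Per-period rate: rΔt = 0.05·1 = 0.05, so R = e^0.05 = 1.0513
Risk-neutral probability p = (e^0.05 − 0.7788)/(1.2840 − 0.7788) = 0.2725/0.5052 = 0.5393
Terminal stock prices: S_uu = 181.4, S_ud = 110, S_dd = 66.72
Terminal payoffs (K − S): max(-51.36, 0) = 0, max(20, 0) = 20, max(63.28, 0) = 63.28
Node u (S = 141.2): V_u = e^(−0.05)·[0.5393·0.0000 + 0.4607·20.0000] = 8.7645
Node d (S = 85.67): V_d = e^(−0.05)·[0.5393·20.0000 + 0.4607·63.2816] = 37.9917
Node 0 (S = 110): V_0 = e^(−0.05)·[0.5393·8.7645 + 0.4607·37.9917] = 21.1452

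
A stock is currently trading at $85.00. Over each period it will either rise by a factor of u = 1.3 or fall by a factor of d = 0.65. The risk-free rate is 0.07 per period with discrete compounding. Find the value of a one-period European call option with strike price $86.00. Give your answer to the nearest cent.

Risk-neutral probability p = (1 + 0.07 − 0.65)/(1.3 − 0.65) = 0.4200/0.6500 = 0.6462
Terminal stock prices: S_u = 110.5, S_d = 55.25
Terminal payoffs (S − K): max(24.5, 0) = 24.5, max(-30.75, 0) = 0
Node 0 (S = 85): V_0 = 1/1.07·[0.6462·24.5000 + 0.3538·0.0000] = 14.7951

$14.80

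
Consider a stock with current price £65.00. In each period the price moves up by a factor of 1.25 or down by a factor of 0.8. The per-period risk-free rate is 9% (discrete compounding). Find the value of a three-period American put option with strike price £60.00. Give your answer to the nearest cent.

Risk-neutral probability p = (1 + 0.09 − 0.8)/(1.25 − 0.8) = 0.2900/0.4500 = 0.6444
Terminal stock prices: S_uuu = 127, S_uud = 81.25, S_udd = 52, S_ddd = 33.28
Terminal payoffs (K − S): max(-66.95, 0) = 0, max(-21.25, 0) = 0, max(8, 0) = 8, max(26.72, 0) = 26.72
Node uu (S = 101.6): continuation = 1/1.09·[0.6444·0.0000 + 0.3556·0.0000] = 0.0000; exercise value = 0.0000 ≤ continuation, so V_uu = 0.0000
Node ud (S = 65): continuation = 1/1.09·[0.6444·0.0000 + 0.3556·8.0000] = 2.6096; exercise value = 0.0000 ≤ continuation, so V_ud = 2.6096
Node dd (S = 41.6): continuation = 1/1.09·[0.6444·8.0000 + 0.3556·26.7200] = 13.4459; exercise value = 18.4000 > continuation, so V_dd = 18.4000 (exercise)
Node u (S = 81.25): continuation = 1/1.09·[0.6444·0.0000 + 0.3556·2.6096] = 0.8512; exercise value = 0.0000 ≤ continuation, so V_u = 0.8512
Node d (S = 52): continuation = 1/1.09·[0.6444·2.6096 + 0.3556·18.4000] = 7.5449; exercise value = 8.0000 > continuation, so V_d = 8.0000 (exercise)
Node 0 (S = 65): continuation = 1/1.09·[0.6444·0.8512 + 0.3556·8.0000] = 3.1129; exercise value = 0.0000 ≤ continuation, so V_0 = 3.1129

£3.11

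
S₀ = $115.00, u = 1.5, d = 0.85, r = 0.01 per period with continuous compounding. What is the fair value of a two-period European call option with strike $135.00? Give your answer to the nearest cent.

Risk-neutral probability p = (e^0.01 − 0.85)/(1.5 − 0.85) = 0.1601/0.6500 = 0.2462
Terminal stock prices: S_uu = 258.8, S_ud = 146.6, S_dd = 83.09
Terminal payoffs (S − K): max(123.8, 0) = 123.8, max(11.62, 0) = 11.62, max(-51.91, 0) = 0
Node u (S = 172.5): V_u = e^(−0.01)·[0.2462·123.7500 + 0.7538·11.6250] = 38.8433
Node d (S = 97.75): V_d = e^(−0.01)·[0.2462·11.6250 + 0.7538·0.0000] = 2.8340
Node 0 (S = 115): V_0 = e^(−0.01)·[0.2462·38.8433 + 0.7538·2.8340] = 11.5841

$11.58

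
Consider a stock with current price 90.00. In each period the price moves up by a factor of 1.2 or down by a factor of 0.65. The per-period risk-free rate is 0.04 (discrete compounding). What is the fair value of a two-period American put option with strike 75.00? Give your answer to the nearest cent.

5.53

Risk-neutral probability p = (1 + 0.04 − 0.65)/(1.2 − 0.65) = 0.3900/0.5500 = 0.7091
Terminal stock prices: S_uu = 129.6, S_ud = 70.2, S_dd = 38.03
Terminal payoffs (K − S): max(-54.6, 0) = 0, max(4.8, 0) = 4.8, max(36.97, 0) = 36.97
Node u (S = 108): continuation = 1/1.04·[0.7091·0.0000 + 0.2909·4.8000] = 1.3427; exercise value = 0.0000 ≤ continuation, so V_u = 1.3427
Node d (S = 58.5): continuation = 1/1.04·[0.7091·4.8000 + 0.2909·36.9750] = 13.6154; exercise value = 16.5000 > continuation, so V_d = 16.5000 (exercise)
Node 0 (S = 90): continuation = 1/1.04·[0.7091·1.3427 + 0.2909·16.5000] = 5.5308; exercise value = 0.0000 ≤ continuation, so V_0 = 5.5308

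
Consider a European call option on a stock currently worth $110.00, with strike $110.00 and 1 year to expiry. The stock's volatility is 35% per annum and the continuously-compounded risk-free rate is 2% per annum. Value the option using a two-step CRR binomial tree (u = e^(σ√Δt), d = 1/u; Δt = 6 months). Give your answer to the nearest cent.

$14.52

CRR parameters: u = e^(σ√Δt) = e^(0.35·√0.5) = 1.2808, d = 1/u = 0.7808
Per-period rate: rΔt = 0.02·0.5 = 0.01, so R = e^0.01 = 1.0101
Risk-neutral probability p = (e^0.01 − 0.7808)/(1.2808 − 0.7808) = 0.2293/0.5000 = 0.4585
Terminal stock prices: S_uu = 180.5, S_ud = 110, S_dd = 67.05
Terminal payoffs (S − K): max(70.45, 0) = 70.45, max(0, 0) = 0, max(-42.95, 0) = 0
Node u (S = 140.9): V_u = e^(−0.01)·[0.4585·70.4502 + 0.5415·0.0000] = 31.9829
Node d (S = 85.88): V_d = e^(−0.01)·[0.4585·0.0000 + 0.5415·0.0000] = 0.0000
Node 0 (S = 110): V_0 = e^(−0.01)·[0.4585·31.9829 + 0.5415·0.0000] = 14.5195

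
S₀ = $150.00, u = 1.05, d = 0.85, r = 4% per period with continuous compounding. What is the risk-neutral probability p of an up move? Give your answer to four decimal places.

p = 0.9541

Risk-neutral probability p = (e^0.04 − 0.85)/(1.05 − 0.85) = 0.1908/0.2000 = 0.9541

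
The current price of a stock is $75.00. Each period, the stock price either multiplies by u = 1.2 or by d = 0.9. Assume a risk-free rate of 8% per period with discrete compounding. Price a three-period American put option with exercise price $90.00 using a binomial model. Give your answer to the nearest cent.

Risk-neutral probability p = (1 + 0.08 − 0.9)/(1.2 − 0.9) = 0.1800/0.3000 = 0.6000
Terminal stock prices: S_uuu = 129.6, S_uud = 97.2, S_udd = 72.9, S_ddd = 54.68
Terminal payoffs (K − S): max(-39.6, 0) = 0, max(-7.2, 0) = 0, max(17.1, 0) = 17.1, max(35.32, 0) = 35.32
Node uu (S = 108): continuation = 1/1.08·[0.6000·0.0000 + 0.4000·0.0000] = 0.0000; exercise value = 0.0000 ≤ continuation, so V_uu = 0.0000
Node ud (S = 81): continuation = 1/1.08·[0.6000·0.0000 + 0.4000·17.1000] = 6.3333; exercise value = 9.0000 > continuation, so V_ud = 9.0000 (exercise)
Node dd (S = 60.75): continuation = 1/1.08·[0.6000·17.1000 + 0.4000·35.3250] = 22.5833; exercise value = 29.2500 > continuation, so V_dd = 29.2500 (exercise)
Node u (S = 90): continuation = 1/1.08·[0.6000·0.0000 + 0.4000·9.0000] = 3.3333; exercise value = 0.0000 ≤ continuation, so V_u = 3.3333
Node d (S = 67.5): continuation = 1/1.08·[0.6000·9.0000 + 0.4000·29.2500] = 15.8333; exercise value = 22.5000 > continuation, so V_d = 22.5000 (exercise)
Node 0 (S = 75): continuation = 1/1.08·[0.6000·3.3333 + 0.4000·22.5000] = 10.1852; exercise value = 15.0000 > continuation, so V_0 = 15.0000 (exercise)

$15.00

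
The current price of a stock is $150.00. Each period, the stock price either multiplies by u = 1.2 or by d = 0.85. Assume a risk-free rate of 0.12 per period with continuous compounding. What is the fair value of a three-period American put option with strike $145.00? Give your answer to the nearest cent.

$3.57

Risk-neutral probability p = (e^0.12 − 0.85)/(1.2 − 0.85) = 0.2775/0.3500 = 0.7928
Terminal stock prices: S_uuu = 259.2, S_uud = 183.6, S_udd = 130, S_ddd = 92.12
Terminal payoffs (K − S): max(-114.2, 0) = 0, max(-38.6, 0) = 0, max(14.95, 0) = 14.95, max(52.88, 0) = 52.88
Node uu (S = 216): continuation = e^(−0.12)·[0.7928·0.0000 + 0.2072·0.0000] = 0.0000; exercise value = 0.0000 ≤ continuation, so V_uu = 0.0000
Node ud (S = 153): continuation = e^(−0.12)·[0.7928·0.0000 + 0.2072·14.9500] = 2.7467; exercise value = 0.0000 ≤ continuation, so V_ud = 2.7467
Node dd (S = 108.4): continuation = e^(−0.12)·[0.7928·14.9500 + 0.2072·52.8813] = 20.2285; exercise value = 36.6250 > continuation, so V_dd = 36.6250 (exercise)
Node u (S = 180): continuation = e^(−0.12)·[0.7928·0.0000 + 0.2072·2.7467] = 0.5046; exercise value = 0.0000 ≤ continuation, so V_u = 0.5046
Node d (S = 127.5): continuation = e^(−0.12)·[0.7928·2.7467 + 0.2072·36.6250] = 8.6605; exercise value = 17.5000 > continuation, so V_d = 17.5000 (exercise)
Node 0 (S = 150): continuation = e^(−0.12)·[0.7928·0.5046 + 0.2072·17.5000] = 3.5701; exercise value = 0.0000 ≤ continuation, so V_0 = 3.5701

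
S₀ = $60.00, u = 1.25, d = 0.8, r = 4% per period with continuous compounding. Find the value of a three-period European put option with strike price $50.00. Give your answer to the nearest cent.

$2.33

Risk-neutral probability p = (e^0.04 − 0.8)/(1.25 − 0.8) = 0.2408/0.4500 = 0.5351
Terminal stock prices: S_uuu = 117.2, S_uud = 75, S_udd = 48, S_ddd = 30.72
Terminal payoffs (K − S): max(-67.19, 0) = 0, max(-25, 0) = 0, max(2, 0) = 2, max(19.28, 0) = 19.28
Node uu (S = 93.75): V_uu = e^(−0.04)·[0.5351·0.0000 + 0.4649·0.0000] = 0.0000
Node ud (S = 60): V_ud = e^(−0.04)·[0.5351·0.0000 + 0.4649·2.0000] = 0.8933
Node dd (S = 38.4): V_dd = e^(−0.04)·[0.5351·2.0000 + 0.4649·19.2800] = 9.6395
Node u (S = 75): V_u = e^(−0.04)·[0.5351·0.0000 + 0.4649·0.8933] = 0.3990
Node d (S = 48): V_d = e^(−0.04)·[0.5351·0.8933 + 0.4649·9.6395] = 4.7646
Node 0 (S = 60): V_0 = e^(−0.04)·[0.5351·0.3990 + 0.4649·4.7646] = 2.3332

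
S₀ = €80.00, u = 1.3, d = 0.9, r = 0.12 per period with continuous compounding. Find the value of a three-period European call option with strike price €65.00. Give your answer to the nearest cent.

€35.02

Risk-neutral probability p = (e^0.12 − 0.9)/(1.3 − 0.9) = 0.2275/0.4000 = 0.5687
Terminal stock prices: S_uuu = 175.8, S_uud = 121.7, S_udd = 84.24, S_ddd = 58.32
Terminal payoffs (S − K): max(110.8, 0) = 110.8, max(56.68, 0) = 56.68, max(19.24, 0) = 19.24, max(-6.68, 0) = 0
Node uu (S = 135.2): V_uu = e^(−0.12)·[0.5687·110.7600 + 0.4313·56.6800] = 77.5502
Node ud (S = 93.6): V_ud = e^(−0.12)·[0.5687·56.6800 + 0.4313·19.2400] = 35.9502
Node dd (S = 64.8): V_dd = e^(−0.12)·[0.5687·19.2400 + 0.4313·0.0000] = 9.7052
Node u (S = 104): V_u = e^(−0.12)·[0.5687·77.5502 + 0.4313·35.9502] = 52.8692
Node d (S = 72): V_d = e^(−0.12)·[0.5687·35.9502 + 0.4313·9.7052] = 21.8465
Node 0 (S = 80): V_0 = e^(−0.12)·[0.5687·52.8692 + 0.4313·21.8465] = 35.0248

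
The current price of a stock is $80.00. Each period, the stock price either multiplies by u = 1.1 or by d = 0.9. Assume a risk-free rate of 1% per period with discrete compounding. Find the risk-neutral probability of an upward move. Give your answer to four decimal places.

Risk-neutral probability p = (1 + 0.01 − 0.9)/(1.1 − 0.9) = 0.1100/0.2000 = 0.5500

p = 0.5500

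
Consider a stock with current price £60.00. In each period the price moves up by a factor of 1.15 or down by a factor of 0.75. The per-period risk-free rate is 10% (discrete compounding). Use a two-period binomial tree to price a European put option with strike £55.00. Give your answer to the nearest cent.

Risk-neutral probability p = (1 + 0.1 − 0.75)/(1.15 − 0.75) = 0.3500/0.4000 = 0.8750
Terminal stock prices: S_uu = 79.35, S_ud = 51.75, S_dd = 33.75
Terminal payoffs (K − S): max(-24.35, 0) = 0, max(3.25, 0) = 3.25, max(21.25, 0) = 21.25
Node u (S = 69): V_u = 1/1.1·[0.8750·0.0000 + 0.1250·3.2500] = 0.3693
Node d (S = 45): V_d = 1/1.1·[0.8750·3.2500 + 0.1250·21.2500] = 5.0000
Node 0 (S = 60): V_0 = 1/1.1·[0.8750·0.3693 + 0.1250·5.0000] = 0.8620

£0.86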